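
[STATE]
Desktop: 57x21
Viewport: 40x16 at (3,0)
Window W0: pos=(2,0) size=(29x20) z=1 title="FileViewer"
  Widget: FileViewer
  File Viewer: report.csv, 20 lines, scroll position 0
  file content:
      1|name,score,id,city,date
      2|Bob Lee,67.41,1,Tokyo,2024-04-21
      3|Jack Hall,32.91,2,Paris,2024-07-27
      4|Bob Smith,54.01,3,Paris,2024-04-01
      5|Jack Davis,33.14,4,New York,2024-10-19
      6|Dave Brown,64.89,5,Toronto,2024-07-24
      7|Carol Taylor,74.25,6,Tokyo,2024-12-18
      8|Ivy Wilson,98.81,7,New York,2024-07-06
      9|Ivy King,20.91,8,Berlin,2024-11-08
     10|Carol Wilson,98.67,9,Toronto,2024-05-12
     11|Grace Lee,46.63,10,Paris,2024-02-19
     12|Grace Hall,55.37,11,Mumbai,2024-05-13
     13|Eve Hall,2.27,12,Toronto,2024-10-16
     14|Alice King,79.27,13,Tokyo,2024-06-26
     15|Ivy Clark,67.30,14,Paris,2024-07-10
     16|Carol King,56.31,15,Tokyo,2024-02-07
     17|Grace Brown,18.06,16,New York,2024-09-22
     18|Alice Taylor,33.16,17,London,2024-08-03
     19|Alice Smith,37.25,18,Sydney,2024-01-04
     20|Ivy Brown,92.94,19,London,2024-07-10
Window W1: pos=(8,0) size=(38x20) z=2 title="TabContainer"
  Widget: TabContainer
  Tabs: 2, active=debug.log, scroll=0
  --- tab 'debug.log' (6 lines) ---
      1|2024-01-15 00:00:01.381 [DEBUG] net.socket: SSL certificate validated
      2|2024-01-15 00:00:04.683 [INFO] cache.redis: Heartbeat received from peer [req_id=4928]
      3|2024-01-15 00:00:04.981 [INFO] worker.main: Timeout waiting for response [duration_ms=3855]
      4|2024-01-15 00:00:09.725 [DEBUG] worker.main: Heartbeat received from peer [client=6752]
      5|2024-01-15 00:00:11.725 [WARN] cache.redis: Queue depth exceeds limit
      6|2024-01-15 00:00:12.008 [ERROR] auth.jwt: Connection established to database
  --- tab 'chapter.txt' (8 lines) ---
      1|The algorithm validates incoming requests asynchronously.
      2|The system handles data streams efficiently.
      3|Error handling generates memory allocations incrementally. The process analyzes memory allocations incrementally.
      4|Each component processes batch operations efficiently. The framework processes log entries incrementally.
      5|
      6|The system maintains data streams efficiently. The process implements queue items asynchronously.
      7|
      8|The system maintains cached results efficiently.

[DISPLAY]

━━━━━┏━━━━━━━━━━━━━━━━━━━━━━━━━━━━━━━━━━
 File┃ TabContainer                     
─────┠──────────────────────────────────
name,┃[debug.log]│ chapter.txt          
Bob L┃──────────────────────────────────
Jack ┃2024-01-15 00:00:01.381 [DEBUG] ne
Bob S┃2024-01-15 00:00:04.683 [INFO] cac
Jack ┃2024-01-15 00:00:04.981 [INFO] wor
Dave ┃2024-01-15 00:00:09.725 [DEBUG] wo
Carol┃2024-01-15 00:00:11.725 [WARN] cac
Ivy W┃2024-01-15 00:00:12.008 [ERROR] au
Ivy K┃                                  
Carol┃                                  
Grace┃                                  
Grace┃                                  
Eve H┃                                  


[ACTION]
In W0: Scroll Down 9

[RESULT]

━━━━━┏━━━━━━━━━━━━━━━━━━━━━━━━━━━━━━━━━━
 File┃ TabContainer                     
─────┠──────────────────────────────────
Jack ┃[debug.log]│ chapter.txt          
Dave ┃──────────────────────────────────
Carol┃2024-01-15 00:00:01.381 [DEBUG] ne
Ivy W┃2024-01-15 00:00:04.683 [INFO] cac
Ivy K┃2024-01-15 00:00:04.981 [INFO] wor
Carol┃2024-01-15 00:00:09.725 [DEBUG] wo
Grace┃2024-01-15 00:00:11.725 [WARN] cac
Grace┃2024-01-15 00:00:12.008 [ERROR] au
Eve H┃                                  
Alice┃                                  
Ivy C┃                                  
Carol┃                                  
Grace┃                                  


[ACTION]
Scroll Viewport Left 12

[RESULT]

  ┏━━━━━┏━━━━━━━━━━━━━━━━━━━━━━━━━━━━━━━
  ┃ File┃ TabContainer                  
  ┠─────┠───────────────────────────────
  ┃Jack ┃[debug.log]│ chapter.txt       
  ┃Dave ┃───────────────────────────────
  ┃Carol┃2024-01-15 00:00:01.381 [DEBUG]
  ┃Ivy W┃2024-01-15 00:00:04.683 [INFO] 
  ┃Ivy K┃2024-01-15 00:00:04.981 [INFO] 
  ┃Carol┃2024-01-15 00:00:09.725 [DEBUG]
  ┃Grace┃2024-01-15 00:00:11.725 [WARN] 
  ┃Grace┃2024-01-15 00:00:12.008 [ERROR]
  ┃Eve H┃                               
  ┃Alice┃                               
  ┃Ivy C┃                               
  ┃Carol┃                               
  ┃Grace┃                               


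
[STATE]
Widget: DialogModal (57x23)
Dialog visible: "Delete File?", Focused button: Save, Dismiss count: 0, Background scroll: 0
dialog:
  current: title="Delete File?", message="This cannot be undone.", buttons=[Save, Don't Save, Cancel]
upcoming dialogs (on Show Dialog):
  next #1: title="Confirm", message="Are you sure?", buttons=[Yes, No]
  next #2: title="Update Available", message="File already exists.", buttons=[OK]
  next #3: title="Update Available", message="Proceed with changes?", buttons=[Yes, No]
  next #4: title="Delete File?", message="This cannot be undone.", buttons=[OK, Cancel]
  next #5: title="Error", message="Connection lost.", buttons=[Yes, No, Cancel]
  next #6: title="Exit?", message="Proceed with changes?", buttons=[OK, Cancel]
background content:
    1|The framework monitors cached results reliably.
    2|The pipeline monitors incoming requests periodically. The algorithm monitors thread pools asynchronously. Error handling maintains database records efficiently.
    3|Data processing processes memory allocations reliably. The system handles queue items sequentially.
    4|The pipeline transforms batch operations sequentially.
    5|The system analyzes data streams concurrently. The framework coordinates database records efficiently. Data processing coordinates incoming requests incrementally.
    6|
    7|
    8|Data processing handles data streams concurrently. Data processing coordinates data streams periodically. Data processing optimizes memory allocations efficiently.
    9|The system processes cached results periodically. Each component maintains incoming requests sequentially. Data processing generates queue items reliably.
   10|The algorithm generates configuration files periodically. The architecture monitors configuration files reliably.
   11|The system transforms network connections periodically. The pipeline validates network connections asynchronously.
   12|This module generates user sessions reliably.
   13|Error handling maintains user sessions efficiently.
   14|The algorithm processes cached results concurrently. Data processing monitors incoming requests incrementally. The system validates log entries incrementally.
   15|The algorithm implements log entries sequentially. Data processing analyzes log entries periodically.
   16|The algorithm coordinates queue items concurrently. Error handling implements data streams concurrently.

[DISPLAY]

The framework monitors cached results reliably.          
The pipeline monitors incoming requests periodically. The
Data processing processes memory allocations reliably. Th
The pipeline transforms batch operations sequentially.   
The system analyzes data streams concurrently. The framew
                                                         
                                                         
Data processing handles data streams concurrently. Data p
The system processes cached results periodically. Each co
The algorith┌──────────────────────────────┐periodically.
The system t│         Delete File?         │riodically. T
This module │    This cannot be undone.    │.            
Error handli│ [Save]  Don't Save   Cancel  │iently.      
The algorith└──────────────────────────────┘rrently. Data
The algorithm implements log entries sequentially. Data p
The algorithm coordinates queue items concurrently. Error
                                                         
                                                         
                                                         
                                                         
                                                         
                                                         
                                                         


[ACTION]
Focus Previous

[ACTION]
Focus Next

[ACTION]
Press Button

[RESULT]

The framework monitors cached results reliably.          
The pipeline monitors incoming requests periodically. The
Data processing processes memory allocations reliably. Th
The pipeline transforms batch operations sequentially.   
The system analyzes data streams concurrently. The framew
                                                         
                                                         
Data processing handles data streams concurrently. Data p
The system processes cached results periodically. Each co
The algorithm generates configuration files periodically.
The system transforms network connections periodically. T
This module generates user sessions reliably.            
Error handling maintains user sessions efficiently.      
The algorithm processes cached results concurrently. Data
The algorithm implements log entries sequentially. Data p
The algorithm coordinates queue items concurrently. Error
                                                         
                                                         
                                                         
                                                         
                                                         
                                                         
                                                         


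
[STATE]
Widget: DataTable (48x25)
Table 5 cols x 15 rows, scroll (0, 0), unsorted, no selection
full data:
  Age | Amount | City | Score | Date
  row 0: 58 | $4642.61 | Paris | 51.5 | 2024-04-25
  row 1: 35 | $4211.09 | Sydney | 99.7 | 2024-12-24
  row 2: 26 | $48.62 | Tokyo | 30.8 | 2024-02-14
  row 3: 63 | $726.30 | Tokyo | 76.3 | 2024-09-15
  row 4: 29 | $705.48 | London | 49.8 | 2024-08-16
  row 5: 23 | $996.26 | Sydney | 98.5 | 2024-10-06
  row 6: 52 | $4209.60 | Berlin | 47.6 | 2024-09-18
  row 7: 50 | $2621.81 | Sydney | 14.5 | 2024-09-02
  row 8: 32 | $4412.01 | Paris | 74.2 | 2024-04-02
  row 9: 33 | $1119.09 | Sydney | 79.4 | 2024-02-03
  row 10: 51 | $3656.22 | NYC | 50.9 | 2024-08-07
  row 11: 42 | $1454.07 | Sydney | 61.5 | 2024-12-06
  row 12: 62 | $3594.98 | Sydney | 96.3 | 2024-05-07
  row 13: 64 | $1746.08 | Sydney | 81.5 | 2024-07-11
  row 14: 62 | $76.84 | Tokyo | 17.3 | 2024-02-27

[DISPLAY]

Age│Amount  │City  │Score│Date                  
───┼────────┼──────┼─────┼──────────            
58 │$4642.61│Paris │51.5 │2024-04-25            
35 │$4211.09│Sydney│99.7 │2024-12-24            
26 │$48.62  │Tokyo │30.8 │2024-02-14            
63 │$726.30 │Tokyo │76.3 │2024-09-15            
29 │$705.48 │London│49.8 │2024-08-16            
23 │$996.26 │Sydney│98.5 │2024-10-06            
52 │$4209.60│Berlin│47.6 │2024-09-18            
50 │$2621.81│Sydney│14.5 │2024-09-02            
32 │$4412.01│Paris │74.2 │2024-04-02            
33 │$1119.09│Sydney│79.4 │2024-02-03            
51 │$3656.22│NYC   │50.9 │2024-08-07            
42 │$1454.07│Sydney│61.5 │2024-12-06            
62 │$3594.98│Sydney│96.3 │2024-05-07            
64 │$1746.08│Sydney│81.5 │2024-07-11            
62 │$76.84  │Tokyo │17.3 │2024-02-27            
                                                
                                                
                                                
                                                
                                                
                                                
                                                
                                                


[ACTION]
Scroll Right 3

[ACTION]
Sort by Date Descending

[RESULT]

Age│Amount  │City  │Score│Date     ▼            
───┼────────┼──────┼─────┼──────────            
35 │$4211.09│Sydney│99.7 │2024-12-24            
42 │$1454.07│Sydney│61.5 │2024-12-06            
23 │$996.26 │Sydney│98.5 │2024-10-06            
52 │$4209.60│Berlin│47.6 │2024-09-18            
63 │$726.30 │Tokyo │76.3 │2024-09-15            
50 │$2621.81│Sydney│14.5 │2024-09-02            
29 │$705.48 │London│49.8 │2024-08-16            
51 │$3656.22│NYC   │50.9 │2024-08-07            
64 │$1746.08│Sydney│81.5 │2024-07-11            
62 │$3594.98│Sydney│96.3 │2024-05-07            
58 │$4642.61│Paris │51.5 │2024-04-25            
32 │$4412.01│Paris │74.2 │2024-04-02            
62 │$76.84  │Tokyo │17.3 │2024-02-27            
26 │$48.62  │Tokyo │30.8 │2024-02-14            
33 │$1119.09│Sydney│79.4 │2024-02-03            
                                                
                                                
                                                
                                                
                                                
                                                
                                                
                                                


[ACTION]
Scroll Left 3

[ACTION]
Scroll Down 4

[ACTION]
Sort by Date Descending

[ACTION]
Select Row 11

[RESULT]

Age│Amount  │City  │Score│Date     ▼            
───┼────────┼──────┼─────┼──────────            
35 │$4211.09│Sydney│99.7 │2024-12-24            
42 │$1454.07│Sydney│61.5 │2024-12-06            
23 │$996.26 │Sydney│98.5 │2024-10-06            
52 │$4209.60│Berlin│47.6 │2024-09-18            
63 │$726.30 │Tokyo │76.3 │2024-09-15            
50 │$2621.81│Sydney│14.5 │2024-09-02            
29 │$705.48 │London│49.8 │2024-08-16            
51 │$3656.22│NYC   │50.9 │2024-08-07            
64 │$1746.08│Sydney│81.5 │2024-07-11            
62 │$3594.98│Sydney│96.3 │2024-05-07            
58 │$4642.61│Paris │51.5 │2024-04-25            
>2 │$4412.01│Paris │74.2 │2024-04-02            
62 │$76.84  │Tokyo │17.3 │2024-02-27            
26 │$48.62  │Tokyo │30.8 │2024-02-14            
33 │$1119.09│Sydney│79.4 │2024-02-03            
                                                
                                                
                                                
                                                
                                                
                                                
                                                
                                                


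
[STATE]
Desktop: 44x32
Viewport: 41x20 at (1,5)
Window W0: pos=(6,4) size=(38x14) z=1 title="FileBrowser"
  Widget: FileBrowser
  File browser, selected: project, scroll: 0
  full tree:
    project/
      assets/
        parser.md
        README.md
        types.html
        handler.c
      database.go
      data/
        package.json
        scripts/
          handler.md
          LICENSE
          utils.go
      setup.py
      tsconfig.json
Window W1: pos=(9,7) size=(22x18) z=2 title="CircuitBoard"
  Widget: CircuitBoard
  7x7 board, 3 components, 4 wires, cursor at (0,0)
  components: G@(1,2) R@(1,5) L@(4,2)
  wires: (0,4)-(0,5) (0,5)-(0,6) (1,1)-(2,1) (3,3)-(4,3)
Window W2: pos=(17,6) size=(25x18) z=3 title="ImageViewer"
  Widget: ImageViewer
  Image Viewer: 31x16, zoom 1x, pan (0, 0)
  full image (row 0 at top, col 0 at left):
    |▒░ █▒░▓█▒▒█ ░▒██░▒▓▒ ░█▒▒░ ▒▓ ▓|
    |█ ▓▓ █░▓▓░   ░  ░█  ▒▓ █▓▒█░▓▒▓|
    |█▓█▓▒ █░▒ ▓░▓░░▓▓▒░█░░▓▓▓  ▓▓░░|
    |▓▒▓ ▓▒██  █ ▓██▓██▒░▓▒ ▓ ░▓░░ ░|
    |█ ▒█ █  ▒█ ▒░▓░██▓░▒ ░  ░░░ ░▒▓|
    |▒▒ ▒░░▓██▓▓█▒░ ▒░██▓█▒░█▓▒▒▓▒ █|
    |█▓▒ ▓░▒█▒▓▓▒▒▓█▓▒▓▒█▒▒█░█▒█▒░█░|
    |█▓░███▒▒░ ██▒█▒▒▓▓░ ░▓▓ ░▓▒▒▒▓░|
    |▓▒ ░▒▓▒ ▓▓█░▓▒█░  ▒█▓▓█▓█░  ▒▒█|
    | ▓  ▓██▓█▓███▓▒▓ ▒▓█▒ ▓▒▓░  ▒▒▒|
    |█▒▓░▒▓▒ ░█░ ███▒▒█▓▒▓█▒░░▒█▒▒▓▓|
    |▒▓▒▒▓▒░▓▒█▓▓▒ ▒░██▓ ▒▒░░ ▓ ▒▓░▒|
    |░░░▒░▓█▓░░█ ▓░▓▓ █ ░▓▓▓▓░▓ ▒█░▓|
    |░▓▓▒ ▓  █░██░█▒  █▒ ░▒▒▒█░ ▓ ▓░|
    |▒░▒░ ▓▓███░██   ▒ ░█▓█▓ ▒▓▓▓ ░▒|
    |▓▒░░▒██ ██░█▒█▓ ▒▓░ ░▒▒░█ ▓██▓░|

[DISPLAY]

     ┃ FileBrowser                       
     ┠──────────┏━━━━━━━━━━━━━━━━━━━━━━━┓
     ┃> ┏━━━━━━━┃ ImageViewer           ┃
     ┃  ┃ Circui┠───────────────────────┨
     ┃  ┠───────┃▒░ █▒░▓█▒▒█ ░▒██░▒▓▒ ░█┃
     ┃  ┃   0 1 ┃█ ▓▓ █░▓▓░   ░  ░█  ▒▓ ┃
     ┃  ┃0  [.] ┃█▓█▓▒ █░▒ ▓░▓░░▓▓▒░█░░▓┃
     ┃  ┃       ┃▓▒▓ ▓▒██  █ ▓██▓██▒░▓▒ ┃
     ┃  ┃1      ┃█ ▒█ █  ▒█ ▒░▓░██▓░▒ ░ ┃
     ┃  ┃       ┃▒▒ ▒░░▓██▓▓█▒░ ▒░██▓█▒░┃
     ┃  ┃2      ┃█▓▒ ▓░▒█▒▓▓▒▒▓█▓▒▓▒█▒▒█┃
     ┃  ┃       ┃█▓░███▒▒░ ██▒█▒▒▓▓░ ░▓▓┃
     ┗━━┃3      ┃▓▒ ░▒▓▒ ▓▓█░▓▒█░  ▒█▓▓█┃
        ┃       ┃ ▓  ▓██▓█▓███▓▒▓ ▒▓█▒ ▓┃
        ┃4      ┃█▒▓░▒▓▒ ░█░ ███▒▒█▓▒▓█▒┃
        ┃       ┃▒▓▒▒▓▒░▓▒█▓▓▒ ▒░██▓ ▒▒░┃
        ┃5      ┃░░░▒░▓█▓░░█ ▓░▓▓ █ ░▓▓▓┃
        ┃       ┃░▓▓▒ ▓  █░██░█▒  █▒ ░▒▒┃
        ┃6      ┗━━━━━━━━━━━━━━━━━━━━━━━┛
        ┗━━━━━━━━━━━━━━━━━━━━┛           


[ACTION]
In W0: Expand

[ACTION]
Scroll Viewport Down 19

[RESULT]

     ┃  ┃       ┃▓▒▓ ▓▒██  █ ▓██▓██▒░▓▒ ┃
     ┃  ┃1      ┃█ ▒█ █  ▒█ ▒░▓░██▓░▒ ░ ┃
     ┃  ┃       ┃▒▒ ▒░░▓██▓▓█▒░ ▒░██▓█▒░┃
     ┃  ┃2      ┃█▓▒ ▓░▒█▒▓▓▒▒▓█▓▒▓▒█▒▒█┃
     ┃  ┃       ┃█▓░███▒▒░ ██▒█▒▒▓▓░ ░▓▓┃
     ┗━━┃3      ┃▓▒ ░▒▓▒ ▓▓█░▓▒█░  ▒█▓▓█┃
        ┃       ┃ ▓  ▓██▓█▓███▓▒▓ ▒▓█▒ ▓┃
        ┃4      ┃█▒▓░▒▓▒ ░█░ ███▒▒█▓▒▓█▒┃
        ┃       ┃▒▓▒▒▓▒░▓▒█▓▓▒ ▒░██▓ ▒▒░┃
        ┃5      ┃░░░▒░▓█▓░░█ ▓░▓▓ █ ░▓▓▓┃
        ┃       ┃░▓▓▒ ▓  █░██░█▒  █▒ ░▒▒┃
        ┃6      ┗━━━━━━━━━━━━━━━━━━━━━━━┛
        ┗━━━━━━━━━━━━━━━━━━━━┛           
                                         
                                         
                                         
                                         
                                         
                                         
                                         


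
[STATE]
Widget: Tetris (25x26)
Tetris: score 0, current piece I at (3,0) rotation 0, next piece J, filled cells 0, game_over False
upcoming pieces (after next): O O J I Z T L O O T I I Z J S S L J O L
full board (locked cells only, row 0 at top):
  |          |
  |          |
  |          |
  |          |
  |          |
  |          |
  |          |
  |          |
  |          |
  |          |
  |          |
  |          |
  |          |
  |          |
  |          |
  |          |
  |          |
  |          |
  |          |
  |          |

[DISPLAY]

   ████   │Next:         
          │█             
          │███           
          │              
          │              
          │              
          │Score:        
          │0             
          │              
          │              
          │              
          │              
          │              
          │              
          │              
          │              
          │              
          │              
          │              
          │              
          │              
          │              
          │              
          │              
          │              
          │              


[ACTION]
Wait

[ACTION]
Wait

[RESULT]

          │Next:         
          │█             
   ████   │███           
          │              
          │              
          │              
          │Score:        
          │0             
          │              
          │              
          │              
          │              
          │              
          │              
          │              
          │              
          │              
          │              
          │              
          │              
          │              
          │              
          │              
          │              
          │              
          │              


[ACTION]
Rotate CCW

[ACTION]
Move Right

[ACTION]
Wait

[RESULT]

          │Next:         
          │█             
          │███           
    █     │              
    █     │              
    █     │              
    █     │Score:        
          │0             
          │              
          │              
          │              
          │              
          │              
          │              
          │              
          │              
          │              
          │              
          │              
          │              
          │              
          │              
          │              
          │              
          │              
          │              


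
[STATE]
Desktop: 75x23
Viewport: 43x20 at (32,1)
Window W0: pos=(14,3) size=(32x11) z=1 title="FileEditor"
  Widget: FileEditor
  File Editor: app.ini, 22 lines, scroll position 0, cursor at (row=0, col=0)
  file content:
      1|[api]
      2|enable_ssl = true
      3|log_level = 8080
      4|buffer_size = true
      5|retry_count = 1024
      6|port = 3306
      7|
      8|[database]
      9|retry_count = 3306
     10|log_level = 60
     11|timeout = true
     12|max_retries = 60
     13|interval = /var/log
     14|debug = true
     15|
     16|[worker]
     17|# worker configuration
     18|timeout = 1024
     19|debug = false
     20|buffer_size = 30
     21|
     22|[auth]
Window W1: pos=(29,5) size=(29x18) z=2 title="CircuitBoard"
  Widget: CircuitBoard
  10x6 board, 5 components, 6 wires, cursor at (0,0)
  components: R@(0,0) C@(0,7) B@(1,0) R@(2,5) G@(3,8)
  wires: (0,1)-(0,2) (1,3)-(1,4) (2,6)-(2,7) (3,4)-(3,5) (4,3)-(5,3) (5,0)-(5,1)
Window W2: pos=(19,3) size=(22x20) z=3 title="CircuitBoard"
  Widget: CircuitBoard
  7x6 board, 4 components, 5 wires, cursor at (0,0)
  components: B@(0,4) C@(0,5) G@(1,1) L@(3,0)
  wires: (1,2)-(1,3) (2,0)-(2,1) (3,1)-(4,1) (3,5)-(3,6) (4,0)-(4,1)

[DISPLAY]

                                           
                                           
━━━━━━━━┓━━━━┓                             
d       ┃    ┃                             
────────┨━━━━━━━━━━━━━━━━┓                 
 5 6    ┃rd              ┃                 
        ┃────────────────┨                 
        ┃4 5 6 7 8 9     ┃                 
· ─ ·   ┃ ·              ┃                 
        ┃                ┃                 
        ┃     · ─ ·      ┃                 
        ┃                ┃                 
        ┃             R  ┃                 
        ┃                ┃                 
        ┃         · ─ ·  ┃                 
        ┃                ┃                 
        ┃     ·          ┃                 
)       ┃     │          ┃                 
        ┃     ·          ┃                 
        ┃0)              ┃                 


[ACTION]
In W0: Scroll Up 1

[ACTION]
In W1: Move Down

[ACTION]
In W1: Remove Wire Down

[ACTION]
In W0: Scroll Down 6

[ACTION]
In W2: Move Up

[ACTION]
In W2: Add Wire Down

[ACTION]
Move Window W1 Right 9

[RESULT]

                                           
                                           
━━━━━━━━┓━━━━┓                             
d       ┃    ┃                             
────────┨━━━━━━━━━━━━━━━━━━━━━━━━━┓        
 5 6    ┃ircuitBoard              ┃        
        ┃─────────────────────────┨        
        ┃ 0 1 2 3 4 5 6 7 8 9     ┃        
· ─ ·   ┃  R   · ─ ·              ┃        
        ┃                         ┃        
        ┃ [B]          · ─ ·      ┃        
        ┃                         ┃        
        ┃                      R  ┃        
        ┃                         ┃        
        ┃                  · ─ ·  ┃        
        ┃                         ┃        
        ┃              ·          ┃        
)       ┃              │          ┃        
        ┃  · ─ ·       ·          ┃        
        ┃rsor: (1,0)              ┃        


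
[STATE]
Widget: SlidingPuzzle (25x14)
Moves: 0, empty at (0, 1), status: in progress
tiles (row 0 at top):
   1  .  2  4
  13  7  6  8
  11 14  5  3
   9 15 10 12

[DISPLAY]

┌────┬────┬────┬────┐    
│  1 │    │  2 │  4 │    
├────┼────┼────┼────┤    
│ 13 │  7 │  6 │  8 │    
├────┼────┼────┼────┤    
│ 11 │ 14 │  5 │  3 │    
├────┼────┼────┼────┤    
│  9 │ 15 │ 10 │ 12 │    
└────┴────┴────┴────┘    
Moves: 0                 
                         
                         
                         
                         


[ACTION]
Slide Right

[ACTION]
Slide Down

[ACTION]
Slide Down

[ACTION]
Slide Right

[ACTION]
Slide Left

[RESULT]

┌────┬────┬────┬────┐    
│  1 │    │  2 │  4 │    
├────┼────┼────┼────┤    
│ 13 │  7 │  6 │  8 │    
├────┼────┼────┼────┤    
│ 11 │ 14 │  5 │  3 │    
├────┼────┼────┼────┤    
│  9 │ 15 │ 10 │ 12 │    
└────┴────┴────┴────┘    
Moves: 2                 
                         
                         
                         
                         


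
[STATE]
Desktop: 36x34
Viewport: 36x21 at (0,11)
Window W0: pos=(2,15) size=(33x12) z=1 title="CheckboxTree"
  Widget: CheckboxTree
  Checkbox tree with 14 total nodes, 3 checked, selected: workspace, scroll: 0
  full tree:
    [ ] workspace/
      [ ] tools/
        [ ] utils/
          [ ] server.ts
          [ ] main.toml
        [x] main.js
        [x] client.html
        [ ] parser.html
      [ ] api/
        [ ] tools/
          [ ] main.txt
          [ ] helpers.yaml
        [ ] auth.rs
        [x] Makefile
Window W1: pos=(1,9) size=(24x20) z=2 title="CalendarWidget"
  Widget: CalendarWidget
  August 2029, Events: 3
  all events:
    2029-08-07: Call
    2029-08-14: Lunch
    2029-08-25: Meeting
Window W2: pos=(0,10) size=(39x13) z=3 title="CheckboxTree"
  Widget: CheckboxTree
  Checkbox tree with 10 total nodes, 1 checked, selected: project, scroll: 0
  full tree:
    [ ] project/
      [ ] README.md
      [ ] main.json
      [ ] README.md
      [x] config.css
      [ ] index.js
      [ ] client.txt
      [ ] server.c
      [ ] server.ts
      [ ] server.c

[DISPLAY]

┃ CheckboxTree                      
┠───────────────────────────────────
┃>[-] project/                      
┃   [ ] README.md                   
┃   [ ] main.json                   
┃   [ ] README.md                   
┃   [x] config.css                  
┃   [ ] index.js                    
┃   [ ] client.txt                  
┃   [ ] server.c                    
┃   [ ] server.ts                   
┗━━━━━━━━━━━━━━━━━━━━━━━━━━━━━━━━━━━
 ┃                      ┃         ┃ 
 ┃                      ┃         ┃ 
 ┃                      ┃         ┃ 
 ┃                      ┃━━━━━━━━━┛ 
 ┃                      ┃           
 ┗━━━━━━━━━━━━━━━━━━━━━━┛           
                                    
                                    
                                    


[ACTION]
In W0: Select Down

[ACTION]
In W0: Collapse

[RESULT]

┃ CheckboxTree                      
┠───────────────────────────────────
┃>[-] project/                      
┃   [ ] README.md                   
┃   [ ] main.json                   
┃   [ ] README.md                   
┃   [x] config.css                  
┃   [ ] index.js                    
┃   [ ] client.txt                  
┃   [ ] server.c                    
┃   [ ] server.ts                   
┗━━━━━━━━━━━━━━━━━━━━━━━━━━━━━━━━━━━
 ┃                      ┃l        ┃ 
 ┃                      ┃         ┃ 
 ┃                      ┃         ┃ 
 ┃                      ┃━━━━━━━━━┛ 
 ┃                      ┃           
 ┗━━━━━━━━━━━━━━━━━━━━━━┛           
                                    
                                    
                                    


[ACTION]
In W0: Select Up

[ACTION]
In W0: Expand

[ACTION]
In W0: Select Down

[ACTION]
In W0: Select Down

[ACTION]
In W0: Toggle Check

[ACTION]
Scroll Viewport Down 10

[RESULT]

┃>[-] project/                      
┃   [ ] README.md                   
┃   [ ] main.json                   
┃   [ ] README.md                   
┃   [x] config.css                  
┃   [ ] index.js                    
┃   [ ] client.txt                  
┃   [ ] server.c                    
┃   [ ] server.ts                   
┗━━━━━━━━━━━━━━━━━━━━━━━━━━━━━━━━━━━
 ┃                      ┃l        ┃ 
 ┃                      ┃         ┃ 
 ┃                      ┃         ┃ 
 ┃                      ┃━━━━━━━━━┛ 
 ┃                      ┃           
 ┗━━━━━━━━━━━━━━━━━━━━━━┛           
                                    
                                    
                                    
                                    
                                    


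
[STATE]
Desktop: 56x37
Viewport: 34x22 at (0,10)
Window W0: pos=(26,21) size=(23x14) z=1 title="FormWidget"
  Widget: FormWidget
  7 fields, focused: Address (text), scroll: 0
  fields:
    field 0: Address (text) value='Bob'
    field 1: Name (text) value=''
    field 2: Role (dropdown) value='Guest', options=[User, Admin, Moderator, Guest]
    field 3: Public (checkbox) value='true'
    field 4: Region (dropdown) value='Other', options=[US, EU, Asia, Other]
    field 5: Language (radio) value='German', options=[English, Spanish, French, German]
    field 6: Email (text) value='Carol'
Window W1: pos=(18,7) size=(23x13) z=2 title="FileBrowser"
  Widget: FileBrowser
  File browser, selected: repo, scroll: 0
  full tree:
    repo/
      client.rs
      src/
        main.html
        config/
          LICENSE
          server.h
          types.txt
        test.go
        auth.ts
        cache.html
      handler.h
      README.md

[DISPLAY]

                  ┃> [-] repo/    
                  ┃    client.rs  
                  ┃    [+] src/   
                  ┃    handler.h  
                  ┃    README.md  
                  ┃               
                  ┃               
                  ┃               
                  ┃               
                  ┗━━━━━━━━━━━━━━━
                                  
                          ┏━━━━━━━
                          ┃ FormWi
                          ┠───────
                          ┃> Addre
                          ┃  Name:
                          ┃  Role:
                          ┃  Publi
                          ┃  Regio
                          ┃  Langu
                          ┃  Email
                          ┃       


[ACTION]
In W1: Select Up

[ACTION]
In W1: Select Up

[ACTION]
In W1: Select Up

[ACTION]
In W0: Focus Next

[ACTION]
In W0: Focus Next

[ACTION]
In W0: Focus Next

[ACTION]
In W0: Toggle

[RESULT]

                  ┃> [-] repo/    
                  ┃    client.rs  
                  ┃    [+] src/   
                  ┃    handler.h  
                  ┃    README.md  
                  ┃               
                  ┃               
                  ┃               
                  ┃               
                  ┗━━━━━━━━━━━━━━━
                                  
                          ┏━━━━━━━
                          ┃ FormWi
                          ┠───────
                          ┃  Addre
                          ┃  Name:
                          ┃  Role:
                          ┃> Publi
                          ┃  Regio
                          ┃  Langu
                          ┃  Email
                          ┃       


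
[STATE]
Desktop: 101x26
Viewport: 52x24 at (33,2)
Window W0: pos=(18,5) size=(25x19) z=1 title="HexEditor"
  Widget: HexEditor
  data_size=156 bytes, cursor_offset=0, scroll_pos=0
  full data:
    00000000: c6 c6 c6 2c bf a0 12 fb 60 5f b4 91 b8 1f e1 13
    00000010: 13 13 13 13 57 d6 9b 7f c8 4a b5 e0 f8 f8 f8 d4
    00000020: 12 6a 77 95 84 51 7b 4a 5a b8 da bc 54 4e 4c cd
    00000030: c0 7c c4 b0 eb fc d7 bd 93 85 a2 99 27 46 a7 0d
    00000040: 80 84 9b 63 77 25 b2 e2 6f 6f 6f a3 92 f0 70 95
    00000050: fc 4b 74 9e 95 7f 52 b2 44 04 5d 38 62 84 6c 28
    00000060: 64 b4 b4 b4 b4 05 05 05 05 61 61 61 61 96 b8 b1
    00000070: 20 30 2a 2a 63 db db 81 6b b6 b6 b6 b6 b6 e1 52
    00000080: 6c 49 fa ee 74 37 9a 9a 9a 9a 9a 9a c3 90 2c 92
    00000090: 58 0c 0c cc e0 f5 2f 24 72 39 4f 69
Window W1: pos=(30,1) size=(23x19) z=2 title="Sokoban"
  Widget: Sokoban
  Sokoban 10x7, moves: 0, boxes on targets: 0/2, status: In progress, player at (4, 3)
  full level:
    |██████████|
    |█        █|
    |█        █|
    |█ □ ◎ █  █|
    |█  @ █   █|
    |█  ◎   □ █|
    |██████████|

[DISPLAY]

okoban             ┃                                
───────────────────┨                                
████████           ┃                                
       █           ┃                                
       █           ┃                                
□ ◎ █  █           ┃                                
 @ █   █           ┃                                
 ◎   □ █           ┃                                
████████           ┃                                
ves: 0  0/2        ┃                                
                   ┃                                
                   ┃                                
                   ┃                                
                   ┃                                
                   ┃                                
                   ┃                                
                   ┃                                
━━━━━━━━━━━━━━━━━━━┛                                
         ┃                                          
         ┃                                          
         ┃                                          
━━━━━━━━━┛                                          
                                                    
                                                    


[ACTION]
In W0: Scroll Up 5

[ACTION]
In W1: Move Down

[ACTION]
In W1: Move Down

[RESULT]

okoban             ┃                                
───────────────────┨                                
████████           ┃                                
       █           ┃                                
       █           ┃                                
□ ◎ █  █           ┃                                
   █   █           ┃                                
 +   □ █           ┃                                
████████           ┃                                
ves: 1  0/2        ┃                                
                   ┃                                
                   ┃                                
                   ┃                                
                   ┃                                
                   ┃                                
                   ┃                                
                   ┃                                
━━━━━━━━━━━━━━━━━━━┛                                
         ┃                                          
         ┃                                          
         ┃                                          
━━━━━━━━━┛                                          
                                                    
                                                    


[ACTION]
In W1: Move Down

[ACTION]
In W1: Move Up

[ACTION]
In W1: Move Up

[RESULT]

okoban             ┃                                
───────────────────┨                                
████████           ┃                                
       █           ┃                                
       █           ┃                                
□@◎ █  █           ┃                                
   █   █           ┃                                
 ◎   □ █           ┃                                
████████           ┃                                
ves: 3  0/2        ┃                                
                   ┃                                
                   ┃                                
                   ┃                                
                   ┃                                
                   ┃                                
                   ┃                                
                   ┃                                
━━━━━━━━━━━━━━━━━━━┛                                
         ┃                                          
         ┃                                          
         ┃                                          
━━━━━━━━━┛                                          
                                                    
                                                    
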